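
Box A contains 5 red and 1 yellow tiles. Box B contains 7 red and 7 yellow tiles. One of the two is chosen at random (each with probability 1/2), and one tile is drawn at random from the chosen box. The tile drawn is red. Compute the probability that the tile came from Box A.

5/8

P(red | Box A) = 5/6; P(red | Box B) = 1/2.
P(red) = 1/2·5/6 + 1/2·1/2 = 2/3.
By Bayes' rule, P(Box A | red) = 5/12 / 2/3 = 5/8 ≈ 0.6250.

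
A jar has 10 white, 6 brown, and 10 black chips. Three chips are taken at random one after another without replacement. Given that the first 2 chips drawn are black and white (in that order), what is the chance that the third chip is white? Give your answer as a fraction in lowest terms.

3/8

After removing 1 white, 1 black, the jar has 9 white out of 24 remaining.
P(third is white | given) = 9/24 = 3/8 ≈ 0.3750.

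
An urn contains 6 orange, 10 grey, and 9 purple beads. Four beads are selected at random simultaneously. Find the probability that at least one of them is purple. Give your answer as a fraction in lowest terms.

Use the complement: P(at least one purple) = 1 − P(no purple).
P(none) = C(16,4)/C(25,4) = 1820/12650.
So P = 1 − 1820/12650 = 1083/1265 ≈ 0.8561.

1083/1265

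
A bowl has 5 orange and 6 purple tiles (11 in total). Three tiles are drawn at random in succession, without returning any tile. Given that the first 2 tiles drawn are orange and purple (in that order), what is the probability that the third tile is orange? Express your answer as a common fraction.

4/9

After removing 1 orange, 1 purple, the bowl has 4 orange out of 9 remaining.
P(third is orange | given) = 4/9 ≈ 0.4444.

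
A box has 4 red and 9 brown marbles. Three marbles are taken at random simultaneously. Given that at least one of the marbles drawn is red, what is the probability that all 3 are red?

P(all 3 red) = C(4,3)/C(13,3) = 2/143; P(at least one red) = 1 − C(9,3)/C(13,3) = 101/143.
Since 'all 3 red' ⊆ 'at least one red', P(all 3 | at least one) = 2/143 / 101/143 = 2/101 ≈ 0.0198.

2/101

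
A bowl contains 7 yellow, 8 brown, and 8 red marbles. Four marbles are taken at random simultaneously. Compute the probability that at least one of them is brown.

Use the complement: P(at least one brown) = 1 − P(no brown).
P(none) = C(15,4)/C(23,4) = 1365/8855.
So P = 1 − 1365/8855 = 214/253 ≈ 0.8458.

214/253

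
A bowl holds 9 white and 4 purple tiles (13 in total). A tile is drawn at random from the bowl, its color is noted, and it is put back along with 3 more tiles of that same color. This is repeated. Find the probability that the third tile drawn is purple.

4/13

Sum over the four possibilities for the first two draws (purple/not-purple each), tracking how the purple count and total change by +3 per draw.
P(third is purple) = 4/13 ≈ 0.3077. (In a Pólya urn every draw has the same marginal probability 4/13.)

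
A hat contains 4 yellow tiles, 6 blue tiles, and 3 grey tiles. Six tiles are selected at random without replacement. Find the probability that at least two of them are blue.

Sum the hypergeometric tail for j = 2,…,6 blue tiles.
Favorable = C(6,2)·C(7,4) + C(6,3)·C(7,3) + C(6,4)·C(7,2) + C(6,5)·C(7,1) + C(6,6)·C(7,0) = 1583; total = C(13,6) = 1716.
P = 1583/1716 = 1583/1716 ≈ 0.9225.

1583/1716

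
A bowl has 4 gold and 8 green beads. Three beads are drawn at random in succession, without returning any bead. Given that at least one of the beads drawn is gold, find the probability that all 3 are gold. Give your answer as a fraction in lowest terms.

P(all 3 gold) = C(4,3)/C(12,3) = 1/55; P(at least one gold) = 1 − C(8,3)/C(12,3) = 41/55.
Since 'all 3 gold' ⊆ 'at least one gold', P(all 3 | at least one) = 1/55 / 41/55 = 1/41 ≈ 0.0244.

1/41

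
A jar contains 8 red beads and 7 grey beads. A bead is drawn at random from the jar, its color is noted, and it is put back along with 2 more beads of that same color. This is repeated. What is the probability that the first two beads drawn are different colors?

112/255

Either red then grey, or grey then red; after the first draw the total is 17.
P = (8/15)·(7/17) + (7/15)·(8/17) = 112/255 ≈ 0.4392.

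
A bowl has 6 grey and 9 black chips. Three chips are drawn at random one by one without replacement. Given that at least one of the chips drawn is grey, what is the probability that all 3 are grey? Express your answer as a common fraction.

P(all 3 grey) = C(6,3)/C(15,3) = 4/91; P(at least one grey) = 1 − C(9,3)/C(15,3) = 53/65.
Since 'all 3 grey' ⊆ 'at least one grey', P(all 3 | at least one) = 4/91 / 53/65 = 20/371 ≈ 0.0539.

20/371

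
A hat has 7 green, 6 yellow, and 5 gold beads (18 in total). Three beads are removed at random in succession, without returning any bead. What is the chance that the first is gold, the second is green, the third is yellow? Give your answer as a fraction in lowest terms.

35/816

Multiply the conditional probability of each draw in order, without replacement, so each draw removes one from its color and from the total.
P = (5/18) · (7/17) · (6/16) = 35/816 ≈ 0.0429.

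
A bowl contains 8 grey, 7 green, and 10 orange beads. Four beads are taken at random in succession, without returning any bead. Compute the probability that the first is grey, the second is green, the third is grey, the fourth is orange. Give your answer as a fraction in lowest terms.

Multiply the conditional probability of each draw in order, without replacement, so each draw removes one from its color and from the total.
P = (8/25) · (7/24) · (7/23) · (10/22) = 49/3795 ≈ 0.0129.

49/3795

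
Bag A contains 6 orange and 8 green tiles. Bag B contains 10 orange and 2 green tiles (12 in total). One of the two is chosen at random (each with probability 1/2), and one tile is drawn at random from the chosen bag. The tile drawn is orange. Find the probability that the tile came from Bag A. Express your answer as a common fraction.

18/53

P(orange | Bag A) = 3/7; P(orange | Bag B) = 5/6.
P(orange) = 1/2·3/7 + 1/2·5/6 = 53/84.
By Bayes' rule, P(Bag A | orange) = 3/14 / 53/84 = 18/53 ≈ 0.3396.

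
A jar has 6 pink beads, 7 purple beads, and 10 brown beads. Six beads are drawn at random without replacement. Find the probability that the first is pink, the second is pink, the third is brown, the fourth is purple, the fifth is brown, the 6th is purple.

Multiply the conditional probability of each draw in order, without replacement, so each draw removes one from its color and from the total.
P = (6/23) · (5/22) · (10/21) · (7/20) · (9/19) · (6/18) = 15/9614 ≈ 0.0016.

15/9614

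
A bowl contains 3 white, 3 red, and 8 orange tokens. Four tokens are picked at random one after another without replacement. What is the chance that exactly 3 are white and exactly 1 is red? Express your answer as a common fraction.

Unordered draws without replacement: count favorable combinations over C(14,4).
Favorable = C(3,3) · C(3,1) · C(8,0) = 3; total = C(14,4) = 1001.
P = 3/1001 = 3/1001 ≈ 0.0030.

3/1001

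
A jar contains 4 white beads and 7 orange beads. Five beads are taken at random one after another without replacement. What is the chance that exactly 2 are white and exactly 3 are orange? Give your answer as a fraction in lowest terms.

Unordered draws without replacement: count favorable combinations over C(11,5).
Favorable = C(4,2) · C(7,3) = 210; total = C(11,5) = 462.
P = 210/462 = 5/11 ≈ 0.4545.

5/11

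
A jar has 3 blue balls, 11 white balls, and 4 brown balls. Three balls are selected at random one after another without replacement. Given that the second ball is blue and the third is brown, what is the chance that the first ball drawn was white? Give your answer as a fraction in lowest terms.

11/16

P(first=white and the second ball is blue and the third is brown) = (11/18)·(3/17)·(4/16) = 11/408.
P(E) = Σ over first color = 1/204 + 11/408 + 1/136 = 2/51.
By Bayes, P(first=white | E) = 11/408 / 2/51 = 11/16 ≈ 0.6875.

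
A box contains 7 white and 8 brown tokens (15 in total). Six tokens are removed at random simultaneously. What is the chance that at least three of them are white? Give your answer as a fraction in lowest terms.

89/143

Sum the hypergeometric tail for j = 3,…,6 white tokens.
Favorable = C(7,3)·C(8,3) + C(7,4)·C(8,2) + C(7,5)·C(8,1) + C(7,6)·C(8,0) = 3115; total = C(15,6) = 5005.
P = 3115/5005 = 89/143 ≈ 0.6224.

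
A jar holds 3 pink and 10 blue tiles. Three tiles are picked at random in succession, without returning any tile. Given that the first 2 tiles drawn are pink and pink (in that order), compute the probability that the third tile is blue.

10/11

After removing 2 pink, the jar has 10 blue out of 11 remaining.
P(third is blue | given) = 10/11 ≈ 0.9091.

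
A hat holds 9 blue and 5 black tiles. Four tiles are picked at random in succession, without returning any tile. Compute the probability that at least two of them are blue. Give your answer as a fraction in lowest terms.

906/1001

Sum the hypergeometric tail for j = 2,…,4 blue tiles.
Favorable = C(9,2)·C(5,2) + C(9,3)·C(5,1) + C(9,4)·C(5,0) = 906; total = C(14,4) = 1001.
P = 906/1001 = 906/1001 ≈ 0.9051.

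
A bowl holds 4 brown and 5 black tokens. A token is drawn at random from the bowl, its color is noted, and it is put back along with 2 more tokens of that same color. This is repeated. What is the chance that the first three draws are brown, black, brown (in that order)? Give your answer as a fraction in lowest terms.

40/429

Track the composition after each reinforcement of +2.
P = (4/9) · (5/11) · (6/13) = 40/429 ≈ 0.0932.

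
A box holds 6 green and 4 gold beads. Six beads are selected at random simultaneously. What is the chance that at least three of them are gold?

Sum the hypergeometric tail for j = 3,…,4 gold beads.
Favorable = C(4,3)·C(6,3) + C(4,4)·C(6,2) = 95; total = C(10,6) = 210.
P = 95/210 = 19/42 ≈ 0.4524.

19/42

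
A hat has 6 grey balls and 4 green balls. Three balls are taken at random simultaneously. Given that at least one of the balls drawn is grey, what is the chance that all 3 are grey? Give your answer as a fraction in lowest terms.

P(all 3 grey) = C(6,3)/C(10,3) = 1/6; P(at least one grey) = 1 − C(4,3)/C(10,3) = 29/30.
Since 'all 3 grey' ⊆ 'at least one grey', P(all 3 | at least one) = 1/6 / 29/30 = 5/29 ≈ 0.1724.

5/29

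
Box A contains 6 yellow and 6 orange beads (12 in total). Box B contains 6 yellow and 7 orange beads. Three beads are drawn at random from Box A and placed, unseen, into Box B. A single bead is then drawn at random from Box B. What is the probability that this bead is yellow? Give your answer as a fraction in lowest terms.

Condition on how many of the transferred beads are yellow (from Box A: 6 yellow of 12; then Box B has 16 total).
  0 yellow: C(6,0)C(6,3)/C(12,3) = 1/11; then P = 6/16
  1 yellow: C(6,1)C(6,2)/C(12,3) = 9/22; then P = 7/16
  2 yellow: C(6,2)C(6,1)/C(12,3) = 9/22; then P = 8/16
  3 yellow: C(6,3)C(6,0)/C(12,3) = 1/11; then P = 9/16
P(yellow from Box B) = 15/32 ≈ 0.4688.

15/32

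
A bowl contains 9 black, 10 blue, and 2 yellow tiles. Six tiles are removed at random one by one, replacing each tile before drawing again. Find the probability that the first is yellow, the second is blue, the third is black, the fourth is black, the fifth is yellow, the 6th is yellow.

Multiply the conditional probability of each draw in order, with replacement (the composition resets each draw).
P = (2/21) · (10/21) · (9/21) · (9/21) · (2/21) · (2/21) = 80/1058841 ≈ 0.0001.

80/1058841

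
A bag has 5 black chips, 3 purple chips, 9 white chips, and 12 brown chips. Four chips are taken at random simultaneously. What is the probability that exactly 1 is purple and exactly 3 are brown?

220/7917

Unordered draws without replacement: count favorable combinations over C(29,4).
Favorable = C(5,0) · C(3,1) · C(9,0) · C(12,3) = 660; total = C(29,4) = 23751.
P = 660/23751 = 220/7917 ≈ 0.0278.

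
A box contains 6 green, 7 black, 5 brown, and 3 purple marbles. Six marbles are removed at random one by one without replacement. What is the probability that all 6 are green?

1/54264

Unordered draws without replacement: count favorable combinations over C(21,6).
Favorable = C(6,6) · C(7,0) · C(5,0) · C(3,0) = 1; total = C(21,6) = 54264.
P = 1/54264 = 1/54264 ≈ 0.0000.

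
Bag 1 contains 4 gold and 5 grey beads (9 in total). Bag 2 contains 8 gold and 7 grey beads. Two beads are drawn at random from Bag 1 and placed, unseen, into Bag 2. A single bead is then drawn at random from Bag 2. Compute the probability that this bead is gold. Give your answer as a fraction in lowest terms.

80/153

Condition on how many of the transferred beads are gold (from Bag 1: 4 gold of 9; then Bag 2 has 17 total).
  0 gold: C(4,0)C(5,2)/C(9,2) = 5/18; then P = 8/17
  1 gold: C(4,1)C(5,1)/C(9,2) = 5/9; then P = 9/17
  2 gold: C(4,2)C(5,0)/C(9,2) = 1/6; then P = 10/17
P(gold from Bag 2) = 80/153 ≈ 0.5229.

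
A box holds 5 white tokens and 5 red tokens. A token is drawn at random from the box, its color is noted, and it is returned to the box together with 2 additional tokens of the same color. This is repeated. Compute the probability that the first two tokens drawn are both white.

7/24

After a white draw the box holds 7 white out of 12.
P = (5/10)·(7/12) = 7/24 ≈ 0.2917.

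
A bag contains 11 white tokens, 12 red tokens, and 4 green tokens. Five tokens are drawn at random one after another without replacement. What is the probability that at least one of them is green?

2047/3510

Use the complement: P(at least one green) = 1 − P(no green).
P(none) = C(23,5)/C(27,5) = 33649/80730.
So P = 1 − 33649/80730 = 2047/3510 ≈ 0.5832.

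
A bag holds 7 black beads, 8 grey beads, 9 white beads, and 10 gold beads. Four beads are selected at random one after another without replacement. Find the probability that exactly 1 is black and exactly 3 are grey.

Unordered draws without replacement: count favorable combinations over C(34,4).
Favorable = C(7,1) · C(8,3) · C(9,0) · C(10,0) = 392; total = C(34,4) = 46376.
P = 392/46376 = 49/5797 ≈ 0.0085.

49/5797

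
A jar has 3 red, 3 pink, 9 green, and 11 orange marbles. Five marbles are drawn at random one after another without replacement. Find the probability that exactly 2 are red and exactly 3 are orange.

Unordered draws without replacement: count favorable combinations over C(26,5).
Favorable = C(3,2) · C(3,0) · C(9,0) · C(11,3) = 495; total = C(26,5) = 65780.
P = 495/65780 = 9/1196 ≈ 0.0075.

9/1196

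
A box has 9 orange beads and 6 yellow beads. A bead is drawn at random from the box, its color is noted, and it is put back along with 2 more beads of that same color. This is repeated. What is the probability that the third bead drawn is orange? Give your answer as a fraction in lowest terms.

Sum over the four possibilities for the first two draws (orange/not-orange each), tracking how the orange count and total change by +2 per draw.
P(third is orange) = 3/5 ≈ 0.6000. (In a Pólya urn every draw has the same marginal probability 9/15.)

3/5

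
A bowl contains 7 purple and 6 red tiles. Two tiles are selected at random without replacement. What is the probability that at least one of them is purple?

Use the complement: P(at least one purple) = 1 − P(no purple).
P(none) = C(6,2)/C(13,2) = 15/78.
So P = 1 − 15/78 = 21/26 ≈ 0.8077.

21/26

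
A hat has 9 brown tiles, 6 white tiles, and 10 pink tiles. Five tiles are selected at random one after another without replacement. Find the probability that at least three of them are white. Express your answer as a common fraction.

1237/17710

Sum the hypergeometric tail for j = 3,…,5 white tiles.
Favorable = C(6,3)·C(19,2) + C(6,4)·C(19,1) + C(6,5)·C(19,0) = 3711; total = C(25,5) = 53130.
P = 3711/53130 = 1237/17710 ≈ 0.0698.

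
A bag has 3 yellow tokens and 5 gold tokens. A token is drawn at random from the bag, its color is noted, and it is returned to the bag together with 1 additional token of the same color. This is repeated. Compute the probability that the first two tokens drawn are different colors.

Either yellow then gold, or gold then yellow; after the first draw the total is 9.
P = (3/8)·(5/9) + (5/8)·(3/9) = 5/12 ≈ 0.4167.

5/12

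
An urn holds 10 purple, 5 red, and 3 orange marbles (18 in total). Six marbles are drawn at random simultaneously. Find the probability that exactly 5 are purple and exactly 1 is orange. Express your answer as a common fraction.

Unordered draws without replacement: count favorable combinations over C(18,6).
Favorable = C(10,5) · C(5,0) · C(3,1) = 756; total = C(18,6) = 18564.
P = 756/18564 = 9/221 ≈ 0.0407.

9/221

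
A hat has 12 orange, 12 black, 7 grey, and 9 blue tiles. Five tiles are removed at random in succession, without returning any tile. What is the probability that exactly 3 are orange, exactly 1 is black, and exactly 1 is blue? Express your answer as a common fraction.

330/9139

Unordered draws without replacement: count favorable combinations over C(40,5).
Favorable = C(12,3) · C(12,1) · C(7,0) · C(9,1) = 23760; total = C(40,5) = 658008.
P = 23760/658008 = 330/9139 ≈ 0.0361.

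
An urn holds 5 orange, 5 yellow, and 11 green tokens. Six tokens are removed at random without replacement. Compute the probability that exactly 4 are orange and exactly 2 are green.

275/54264

Unordered draws without replacement: count favorable combinations over C(21,6).
Favorable = C(5,4) · C(5,0) · C(11,2) = 275; total = C(21,6) = 54264.
P = 275/54264 = 275/54264 ≈ 0.0051.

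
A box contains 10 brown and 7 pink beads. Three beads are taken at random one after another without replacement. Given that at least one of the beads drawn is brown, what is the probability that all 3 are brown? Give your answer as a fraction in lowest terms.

P(all 3 brown) = C(10,3)/C(17,3) = 3/17; P(at least one brown) = 1 − C(7,3)/C(17,3) = 129/136.
Since 'all 3 brown' ⊆ 'at least one brown', P(all 3 | at least one) = 3/17 / 129/136 = 8/43 ≈ 0.1860.

8/43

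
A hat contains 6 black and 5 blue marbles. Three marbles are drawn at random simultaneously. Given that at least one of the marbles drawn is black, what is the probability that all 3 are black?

P(all 3 black) = C(6,3)/C(11,3) = 4/33; P(at least one black) = 1 − C(5,3)/C(11,3) = 31/33.
Since 'all 3 black' ⊆ 'at least one black', P(all 3 | at least one) = 4/33 / 31/33 = 4/31 ≈ 0.1290.

4/31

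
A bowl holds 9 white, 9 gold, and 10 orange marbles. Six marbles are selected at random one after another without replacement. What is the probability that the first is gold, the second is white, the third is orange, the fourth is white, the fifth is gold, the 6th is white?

2/1495

Multiply the conditional probability of each draw in order, without replacement, so each draw removes one from its color and from the total.
P = (9/28) · (9/27) · (10/26) · (8/25) · (8/24) · (7/23) = 2/1495 ≈ 0.0013.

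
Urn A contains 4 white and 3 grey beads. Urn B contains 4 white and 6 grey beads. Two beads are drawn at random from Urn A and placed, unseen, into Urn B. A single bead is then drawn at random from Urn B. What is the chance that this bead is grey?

Condition on how many of the transferred beads are grey (from Urn A: 3 grey of 7; then Urn B has 12 total).
  0 grey: C(3,0)C(4,2)/C(7,2) = 2/7; then P = 6/12
  1 grey: C(3,1)C(4,1)/C(7,2) = 4/7; then P = 7/12
  2 grey: C(3,2)C(4,0)/C(7,2) = 1/7; then P = 8/12
P(grey from Urn B) = 4/7 ≈ 0.5714.

4/7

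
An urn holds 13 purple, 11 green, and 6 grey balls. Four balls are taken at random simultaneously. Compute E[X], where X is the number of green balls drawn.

By linearity of expectation, E[X] = Σ P(draw i is green); by symmetry each draw (even without replacement) has P(green) = 11/30.
E[X] = 4 · 11/30 = 22/15 ≈ 1.4667.

22/15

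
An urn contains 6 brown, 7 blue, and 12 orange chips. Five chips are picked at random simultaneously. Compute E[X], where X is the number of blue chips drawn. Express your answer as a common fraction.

By linearity of expectation, E[X] = Σ P(draw i is blue); by symmetry each draw (even without replacement) has P(blue) = 7/25.
E[X] = 5 · 7/25 = 7/5 ≈ 1.4000.

7/5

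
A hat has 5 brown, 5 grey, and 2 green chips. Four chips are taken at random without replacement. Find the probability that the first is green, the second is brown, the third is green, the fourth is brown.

1/297

Multiply the conditional probability of each draw in order, without replacement, so each draw removes one from its color and from the total.
P = (2/12) · (5/11) · (1/10) · (4/9) = 1/297 ≈ 0.0034.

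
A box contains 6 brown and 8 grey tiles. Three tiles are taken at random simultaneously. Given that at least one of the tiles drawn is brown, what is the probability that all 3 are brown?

P(all 3 brown) = C(6,3)/C(14,3) = 5/91; P(at least one brown) = 1 − C(8,3)/C(14,3) = 11/13.
Since 'all 3 brown' ⊆ 'at least one brown', P(all 3 | at least one) = 5/91 / 11/13 = 5/77 ≈ 0.0649.

5/77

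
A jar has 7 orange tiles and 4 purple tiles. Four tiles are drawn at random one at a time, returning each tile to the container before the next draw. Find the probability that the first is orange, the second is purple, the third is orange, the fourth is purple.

784/14641

Multiply the conditional probability of each draw in order, with replacement (the composition resets each draw).
P = (7/11) · (4/11) · (7/11) · (4/11) = 784/14641 ≈ 0.0535.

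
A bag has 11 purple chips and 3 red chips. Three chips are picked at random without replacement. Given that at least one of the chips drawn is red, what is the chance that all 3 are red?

1/199

P(all 3 red) = C(3,3)/C(14,3) = 1/364; P(at least one red) = 1 − C(11,3)/C(14,3) = 199/364.
Since 'all 3 red' ⊆ 'at least one red', P(all 3 | at least one) = 1/364 / 199/364 = 1/199 ≈ 0.0050.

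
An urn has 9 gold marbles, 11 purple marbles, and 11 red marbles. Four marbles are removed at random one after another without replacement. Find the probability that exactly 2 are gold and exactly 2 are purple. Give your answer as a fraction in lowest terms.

396/6293

Unordered draws without replacement: count favorable combinations over C(31,4).
Favorable = C(9,2) · C(11,2) · C(11,0) = 1980; total = C(31,4) = 31465.
P = 1980/31465 = 396/6293 ≈ 0.0629.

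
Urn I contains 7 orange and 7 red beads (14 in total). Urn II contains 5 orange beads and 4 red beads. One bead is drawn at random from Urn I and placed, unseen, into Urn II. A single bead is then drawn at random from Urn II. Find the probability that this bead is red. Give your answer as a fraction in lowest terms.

Condition on how many of the transferred beads are red (from Urn I: 7 red of 14; then Urn II has 10 total).
  0 red: C(7,0)C(7,1)/C(14,1) = 1/2; then P = 4/10
  1 red: C(7,1)C(7,0)/C(14,1) = 1/2; then P = 5/10
P(red from Urn II) = 9/20 ≈ 0.4500.

9/20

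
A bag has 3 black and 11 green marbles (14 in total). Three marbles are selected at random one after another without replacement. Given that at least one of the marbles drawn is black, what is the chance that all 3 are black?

P(all 3 black) = C(3,3)/C(14,3) = 1/364; P(at least one black) = 1 − C(11,3)/C(14,3) = 199/364.
Since 'all 3 black' ⊆ 'at least one black', P(all 3 | at least one) = 1/364 / 199/364 = 1/199 ≈ 0.0050.

1/199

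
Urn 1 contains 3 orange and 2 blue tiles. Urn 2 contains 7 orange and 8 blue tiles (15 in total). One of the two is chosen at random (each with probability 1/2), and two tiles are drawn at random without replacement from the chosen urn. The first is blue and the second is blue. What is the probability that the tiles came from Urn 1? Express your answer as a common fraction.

P(E | Urn 1) = 1/10; P(E | Urn 2) = 4/15.
P(E) = 1/2·1/10 + 1/2·4/15 = 11/60.
By Bayes' rule, P(Urn 1 | E) = 1/20 / 11/60 = 3/11 ≈ 0.2727.

3/11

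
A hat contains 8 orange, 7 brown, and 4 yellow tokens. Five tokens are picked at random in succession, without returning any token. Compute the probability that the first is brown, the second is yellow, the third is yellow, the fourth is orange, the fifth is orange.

Multiply the conditional probability of each draw in order, without replacement, so each draw removes one from its color and from the total.
P = (7/19) · (4/18) · (3/17) · (8/16) · (7/15) = 49/14535 ≈ 0.0034.

49/14535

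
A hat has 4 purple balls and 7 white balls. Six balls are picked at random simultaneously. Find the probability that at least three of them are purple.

23/66

Sum the hypergeometric tail for j = 3,…,4 purple balls.
Favorable = C(4,3)·C(7,3) + C(4,4)·C(7,2) = 161; total = C(11,6) = 462.
P = 161/462 = 23/66 ≈ 0.3485.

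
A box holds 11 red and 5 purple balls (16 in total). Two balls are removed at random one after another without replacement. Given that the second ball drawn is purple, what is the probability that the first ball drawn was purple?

4/15

P(first=purple and the second ball drawn is purple) = (5/16)·(4/15) = 1/12.
P(the second ball drawn is purple) = Σ over first color = 11/48 + 1/12 = 5/16.
By Bayes, P(first=purple | the second ball drawn is purple) = 1/12 / 5/16 = 4/15 ≈ 0.2667.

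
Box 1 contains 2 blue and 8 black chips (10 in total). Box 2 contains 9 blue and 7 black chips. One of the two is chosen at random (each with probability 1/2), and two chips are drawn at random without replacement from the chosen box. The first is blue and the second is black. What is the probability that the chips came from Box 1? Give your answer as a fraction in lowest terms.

P(E | Box 1) = 8/45; P(E | Box 2) = 21/80.
P(E) = 1/2·8/45 + 1/2·21/80 = 317/1440.
By Bayes' rule, P(Box 1 | E) = 4/45 / 317/1440 = 128/317 ≈ 0.4038.

128/317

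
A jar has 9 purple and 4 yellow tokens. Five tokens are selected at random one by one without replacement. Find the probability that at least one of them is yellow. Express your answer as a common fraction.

129/143

Use the complement: P(at least one yellow) = 1 − P(no yellow).
P(none) = C(9,5)/C(13,5) = 126/1287.
So P = 1 − 126/1287 = 129/143 ≈ 0.9021.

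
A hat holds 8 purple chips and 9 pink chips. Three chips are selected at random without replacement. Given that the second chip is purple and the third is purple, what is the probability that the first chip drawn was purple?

P(first=purple and the second chip is purple and the third is purple) = (8/17)·(7/16)·(6/15) = 7/85.
P(E) = Σ over first color = 7/85 + 21/170 = 7/34.
By Bayes, P(first=purple | E) = 7/85 / 7/34 = 2/5 ≈ 0.4000.

2/5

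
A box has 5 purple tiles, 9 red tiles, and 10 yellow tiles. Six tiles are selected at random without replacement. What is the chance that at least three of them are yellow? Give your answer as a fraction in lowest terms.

216/437

Sum the hypergeometric tail for j = 3,…,6 yellow tiles.
Favorable = C(10,3)·C(14,3) + C(10,4)·C(14,2) + C(10,5)·C(14,1) + C(10,6)·C(14,0) = 66528; total = C(24,6) = 134596.
P = 66528/134596 = 216/437 ≈ 0.4943.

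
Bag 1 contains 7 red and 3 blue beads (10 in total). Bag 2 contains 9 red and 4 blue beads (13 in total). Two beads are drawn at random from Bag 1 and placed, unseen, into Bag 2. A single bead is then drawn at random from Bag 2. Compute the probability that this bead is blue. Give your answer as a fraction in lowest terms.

Condition on how many of the transferred beads are blue (from Bag 1: 3 blue of 10; then Bag 2 has 15 total).
  0 blue: C(3,0)C(7,2)/C(10,2) = 7/15; then P = 4/15
  1 blue: C(3,1)C(7,1)/C(10,2) = 7/15; then P = 5/15
  2 blue: C(3,2)C(7,0)/C(10,2) = 1/15; then P = 6/15
P(blue from Bag 2) = 23/75 ≈ 0.3067.

23/75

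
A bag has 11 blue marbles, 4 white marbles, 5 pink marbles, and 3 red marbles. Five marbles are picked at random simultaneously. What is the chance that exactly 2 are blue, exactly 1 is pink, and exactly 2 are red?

75/3059

Unordered draws without replacement: count favorable combinations over C(23,5).
Favorable = C(11,2) · C(4,0) · C(5,1) · C(3,2) = 825; total = C(23,5) = 33649.
P = 825/33649 = 75/3059 ≈ 0.0245.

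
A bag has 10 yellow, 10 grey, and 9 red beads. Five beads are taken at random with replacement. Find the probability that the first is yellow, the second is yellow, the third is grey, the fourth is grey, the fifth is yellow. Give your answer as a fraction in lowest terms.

100000/20511149

Multiply the conditional probability of each draw in order, with replacement (the composition resets each draw).
P = (10/29) · (10/29) · (10/29) · (10/29) · (10/29) = 100000/20511149 ≈ 0.0049.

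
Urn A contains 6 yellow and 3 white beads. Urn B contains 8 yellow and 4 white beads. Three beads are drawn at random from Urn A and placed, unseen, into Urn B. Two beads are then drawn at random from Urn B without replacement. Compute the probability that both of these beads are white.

Condition on how many of the transferred beads are white (from Urn A: 3 white of 9; then Urn B has 15 total).
  0 white: C(3,0)C(6,3)/C(9,3) = 5/21; then P = C(4,2)/C(15,2) = 2/35
  1 white: C(3,1)C(6,2)/C(9,3) = 15/28; then P = C(5,2)/C(15,2) = 2/21
  2 white: C(3,2)C(6,1)/C(9,3) = 3/14; then P = C(6,2)/C(15,2) = 1/7
  3 white: C(3,3)C(6,0)/C(9,3) = 1/84; then P = C(7,2)/C(15,2) = 1/5
P(both white) = 41/420 ≈ 0.0976.

41/420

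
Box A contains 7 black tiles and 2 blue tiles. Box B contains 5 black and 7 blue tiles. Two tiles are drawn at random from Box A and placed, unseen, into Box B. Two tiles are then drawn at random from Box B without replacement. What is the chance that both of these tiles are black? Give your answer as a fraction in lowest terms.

661/3276

Condition on how many of the transferred tiles are black (from Box A: 7 black of 9; then Box B has 14 total).
  0 black: C(7,0)C(2,2)/C(9,2) = 1/36; then P = C(5,2)/C(14,2) = 10/91
  1 black: C(7,1)C(2,1)/C(9,2) = 7/18; then P = C(6,2)/C(14,2) = 15/91
  2 black: C(7,2)C(2,0)/C(9,2) = 7/12; then P = C(7,2)/C(14,2) = 3/13
P(both black) = 661/3276 ≈ 0.2018.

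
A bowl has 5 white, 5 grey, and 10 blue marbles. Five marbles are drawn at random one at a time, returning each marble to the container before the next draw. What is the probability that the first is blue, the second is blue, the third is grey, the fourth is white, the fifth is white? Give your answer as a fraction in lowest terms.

Multiply the conditional probability of each draw in order, with replacement (the composition resets each draw).
P = (10/20) · (10/20) · (5/20) · (5/20) · (5/20) = 1/256 ≈ 0.0039.

1/256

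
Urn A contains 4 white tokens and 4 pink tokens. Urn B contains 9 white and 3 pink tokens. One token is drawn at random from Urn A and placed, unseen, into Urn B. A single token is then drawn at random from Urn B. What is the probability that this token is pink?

7/26

Condition on how many of the transferred tokens are pink (from Urn A: 4 pink of 8; then Urn B has 13 total).
  0 pink: C(4,0)C(4,1)/C(8,1) = 1/2; then P = 3/13
  1 pink: C(4,1)C(4,0)/C(8,1) = 1/2; then P = 4/13
P(pink from Urn B) = 7/26 ≈ 0.2692.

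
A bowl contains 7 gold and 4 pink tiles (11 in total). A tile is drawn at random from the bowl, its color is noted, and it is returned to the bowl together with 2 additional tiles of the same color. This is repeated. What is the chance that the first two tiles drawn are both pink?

After a pink draw the bowl holds 6 pink out of 13.
P = (4/11)·(6/13) = 24/143 ≈ 0.1678.

24/143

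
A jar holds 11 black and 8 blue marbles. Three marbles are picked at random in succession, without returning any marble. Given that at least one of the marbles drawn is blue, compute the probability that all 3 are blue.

P(all 3 blue) = C(8,3)/C(19,3) = 56/969; P(at least one blue) = 1 − C(11,3)/C(19,3) = 268/323.
Since 'all 3 blue' ⊆ 'at least one blue', P(all 3 | at least one) = 56/969 / 268/323 = 14/201 ≈ 0.0697.

14/201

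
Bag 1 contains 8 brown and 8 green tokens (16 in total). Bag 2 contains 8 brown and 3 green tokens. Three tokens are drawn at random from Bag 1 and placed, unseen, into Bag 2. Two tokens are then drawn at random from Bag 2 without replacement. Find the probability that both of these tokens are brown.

Condition on how many of the transferred tokens are brown (from Bag 1: 8 brown of 16; then Bag 2 has 14 total).
  0 brown: C(8,0)C(8,3)/C(16,3) = 1/10; then P = C(8,2)/C(14,2) = 4/13
  1 brown: C(8,1)C(8,2)/C(16,3) = 2/5; then P = C(9,2)/C(14,2) = 36/91
  2 brown: C(8,2)C(8,1)/C(16,3) = 2/5; then P = C(10,2)/C(14,2) = 45/91
  3 brown: C(8,3)C(8,0)/C(16,3) = 1/10; then P = C(11,2)/C(14,2) = 55/91
P(both brown) = 407/910 ≈ 0.4473.

407/910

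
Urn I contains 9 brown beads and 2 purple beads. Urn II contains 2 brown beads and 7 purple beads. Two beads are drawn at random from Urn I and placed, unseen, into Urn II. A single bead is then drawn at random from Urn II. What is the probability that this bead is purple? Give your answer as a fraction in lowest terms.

81/121

Condition on how many of the transferred beads are purple (from Urn I: 2 purple of 11; then Urn II has 11 total).
  0 purple: C(2,0)C(9,2)/C(11,2) = 36/55; then P = 7/11
  1 purple: C(2,1)C(9,1)/C(11,2) = 18/55; then P = 8/11
  2 purple: C(2,2)C(9,0)/C(11,2) = 1/55; then P = 9/11
P(purple from Urn II) = 81/121 ≈ 0.6694.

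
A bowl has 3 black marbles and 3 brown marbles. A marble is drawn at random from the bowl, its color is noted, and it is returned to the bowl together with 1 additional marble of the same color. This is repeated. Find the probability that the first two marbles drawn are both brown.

After a brown draw the bowl holds 4 brown out of 7.
P = (3/6)·(4/7) = 2/7 ≈ 0.2857.

2/7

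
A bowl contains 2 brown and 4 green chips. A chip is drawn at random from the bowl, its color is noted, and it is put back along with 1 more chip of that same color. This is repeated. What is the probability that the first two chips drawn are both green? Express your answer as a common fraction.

After a green draw the bowl holds 5 green out of 7.
P = (4/6)·(5/7) = 10/21 ≈ 0.4762.

10/21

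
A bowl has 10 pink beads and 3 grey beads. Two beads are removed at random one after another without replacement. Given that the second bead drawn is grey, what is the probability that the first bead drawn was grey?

1/6

P(first=grey and the second bead drawn is grey) = (3/13)·(2/12) = 1/26.
P(the second bead drawn is grey) = Σ over first color = 5/26 + 1/26 = 3/13.
By Bayes, P(first=grey | the second bead drawn is grey) = 1/26 / 3/13 = 1/6 ≈ 0.1667.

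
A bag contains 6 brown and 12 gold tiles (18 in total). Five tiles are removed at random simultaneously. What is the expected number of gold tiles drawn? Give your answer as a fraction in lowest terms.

By linearity of expectation, E[X] = Σ P(draw i is gold); by symmetry each draw (even without replacement) has P(gold) = 12/18.
E[X] = 5 · 12/18 = 10/3 ≈ 3.3333.

10/3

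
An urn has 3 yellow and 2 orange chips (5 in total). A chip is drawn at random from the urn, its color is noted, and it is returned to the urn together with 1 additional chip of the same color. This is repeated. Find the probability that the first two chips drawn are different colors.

2/5

Either orange then yellow, or yellow then orange; after the first draw the total is 6.
P = (2/5)·(3/6) + (3/5)·(2/6) = 2/5 ≈ 0.4000.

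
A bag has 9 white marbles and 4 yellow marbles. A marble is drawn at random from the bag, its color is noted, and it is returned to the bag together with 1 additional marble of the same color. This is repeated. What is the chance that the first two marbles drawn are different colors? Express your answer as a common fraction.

36/91

Either yellow then white, or white then yellow; after the first draw the total is 14.
P = (4/13)·(9/14) + (9/13)·(4/14) = 36/91 ≈ 0.3956.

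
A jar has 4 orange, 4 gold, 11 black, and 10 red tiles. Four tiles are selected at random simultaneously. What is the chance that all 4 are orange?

1/23751

Unordered draws without replacement: count favorable combinations over C(29,4).
Favorable = C(4,4) · C(4,0) · C(11,0) · C(10,0) = 1; total = C(29,4) = 23751.
P = 1/23751 = 1/23751 ≈ 0.0000.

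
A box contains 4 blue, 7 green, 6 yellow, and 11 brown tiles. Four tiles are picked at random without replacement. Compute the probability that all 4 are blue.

Unordered draws without replacement: count favorable combinations over C(28,4).
Favorable = C(4,4) · C(7,0) · C(6,0) · C(11,0) = 1; total = C(28,4) = 20475.
P = 1/20475 = 1/20475 ≈ 0.0000.

1/20475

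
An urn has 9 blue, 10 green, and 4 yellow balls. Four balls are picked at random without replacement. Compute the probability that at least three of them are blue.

Sum the hypergeometric tail for j = 3,…,4 blue balls.
Favorable = C(9,3)·C(14,1) + C(9,4)·C(14,0) = 1302; total = C(23,4) = 8855.
P = 1302/8855 = 186/1265 ≈ 0.1470.

186/1265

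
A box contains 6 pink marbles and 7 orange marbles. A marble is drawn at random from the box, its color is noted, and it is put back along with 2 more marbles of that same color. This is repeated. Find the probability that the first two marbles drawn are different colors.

28/65

Either orange then pink, or pink then orange; after the first draw the total is 15.
P = (7/13)·(6/15) + (6/13)·(7/15) = 28/65 ≈ 0.4308.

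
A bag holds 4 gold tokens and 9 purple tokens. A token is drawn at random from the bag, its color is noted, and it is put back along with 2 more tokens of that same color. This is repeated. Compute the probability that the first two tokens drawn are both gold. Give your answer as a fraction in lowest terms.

After a gold draw the bag holds 6 gold out of 15.
P = (4/13)·(6/15) = 8/65 ≈ 0.1231.

8/65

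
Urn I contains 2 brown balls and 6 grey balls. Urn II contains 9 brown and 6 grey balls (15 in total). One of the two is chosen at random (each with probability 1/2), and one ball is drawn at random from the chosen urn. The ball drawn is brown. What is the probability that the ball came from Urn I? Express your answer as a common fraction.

5/17

P(brown | Urn I) = 1/4; P(brown | Urn II) = 3/5.
P(brown) = 1/2·1/4 + 1/2·3/5 = 17/40.
By Bayes' rule, P(Urn I | brown) = 1/8 / 17/40 = 5/17 ≈ 0.2941.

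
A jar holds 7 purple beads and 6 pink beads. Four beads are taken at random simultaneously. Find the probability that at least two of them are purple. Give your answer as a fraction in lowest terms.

Sum the hypergeometric tail for j = 2,…,4 purple beads.
Favorable = C(7,2)·C(6,2) + C(7,3)·C(6,1) + C(7,4)·C(6,0) = 560; total = C(13,4) = 715.
P = 560/715 = 112/143 ≈ 0.7832.

112/143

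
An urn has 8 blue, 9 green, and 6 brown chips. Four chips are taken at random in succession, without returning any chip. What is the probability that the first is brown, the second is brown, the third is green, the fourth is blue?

18/1771

Multiply the conditional probability of each draw in order, without replacement, so each draw removes one from its color and from the total.
P = (6/23) · (5/22) · (9/21) · (8/20) = 18/1771 ≈ 0.0102.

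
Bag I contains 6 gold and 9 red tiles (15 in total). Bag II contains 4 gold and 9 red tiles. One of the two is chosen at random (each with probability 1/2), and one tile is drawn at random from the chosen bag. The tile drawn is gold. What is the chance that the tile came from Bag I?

P(gold | Bag I) = 2/5; P(gold | Bag II) = 4/13.
P(gold) = 1/2·2/5 + 1/2·4/13 = 23/65.
By Bayes' rule, P(Bag I | gold) = 1/5 / 23/65 = 13/23 ≈ 0.5652.

13/23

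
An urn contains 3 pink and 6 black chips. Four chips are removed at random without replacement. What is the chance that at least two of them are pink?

Sum the hypergeometric tail for j = 2,…,3 pink chips.
Favorable = C(3,2)·C(6,2) + C(3,3)·C(6,1) = 51; total = C(9,4) = 126.
P = 51/126 = 17/42 ≈ 0.4048.

17/42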